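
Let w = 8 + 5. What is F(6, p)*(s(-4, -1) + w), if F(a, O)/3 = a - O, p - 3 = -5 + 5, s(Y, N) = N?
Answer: 108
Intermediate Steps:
p = 3 (p = 3 + (-5 + 5) = 3 + 0 = 3)
F(a, O) = -3*O + 3*a (F(a, O) = 3*(a - O) = -3*O + 3*a)
w = 13
F(6, p)*(s(-4, -1) + w) = (-3*3 + 3*6)*(-1 + 13) = (-9 + 18)*12 = 9*12 = 108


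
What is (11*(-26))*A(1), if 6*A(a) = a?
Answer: -143/3 ≈ -47.667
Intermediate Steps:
A(a) = a/6
(11*(-26))*A(1) = (11*(-26))*((⅙)*1) = -286*⅙ = -143/3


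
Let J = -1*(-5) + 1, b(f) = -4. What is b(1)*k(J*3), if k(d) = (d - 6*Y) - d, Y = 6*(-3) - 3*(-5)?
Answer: -72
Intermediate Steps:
Y = -3 (Y = -18 - 1*(-15) = -18 + 15 = -3)
J = 6 (J = 5 + 1 = 6)
k(d) = 18 (k(d) = (d - 6*(-3)) - d = (d + 18) - d = (18 + d) - d = 18)
b(1)*k(J*3) = -4*18 = -72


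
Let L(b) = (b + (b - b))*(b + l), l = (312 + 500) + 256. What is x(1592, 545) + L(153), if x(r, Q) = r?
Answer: 188405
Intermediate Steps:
l = 1068 (l = 812 + 256 = 1068)
L(b) = b*(1068 + b) (L(b) = (b + (b - b))*(b + 1068) = (b + 0)*(1068 + b) = b*(1068 + b))
x(1592, 545) + L(153) = 1592 + 153*(1068 + 153) = 1592 + 153*1221 = 1592 + 186813 = 188405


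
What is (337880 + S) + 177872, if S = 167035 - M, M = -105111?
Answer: 787898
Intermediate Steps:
S = 272146 (S = 167035 - 1*(-105111) = 167035 + 105111 = 272146)
(337880 + S) + 177872 = (337880 + 272146) + 177872 = 610026 + 177872 = 787898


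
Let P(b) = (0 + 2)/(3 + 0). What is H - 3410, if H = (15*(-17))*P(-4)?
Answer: -3580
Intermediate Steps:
P(b) = 2/3
H = -170 (H = (15*(-17))*(2/3) = -255*2/3 = -170)
H - 3410 = -170 - 3410 = -3580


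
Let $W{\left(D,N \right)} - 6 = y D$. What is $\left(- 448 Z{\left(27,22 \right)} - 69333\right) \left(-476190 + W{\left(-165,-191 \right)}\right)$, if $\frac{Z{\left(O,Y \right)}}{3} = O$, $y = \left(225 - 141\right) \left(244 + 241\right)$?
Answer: $760289954364$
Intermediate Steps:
$y = 40740$ ($y = 84 \cdot 485 = 40740$)
$W{\left(D,N \right)} = 6 + 40740 D$
$Z{\left(O,Y \right)} = 3 O$
$\left(- 448 Z{\left(27,22 \right)} - 69333\right) \left(-476190 + W{\left(-165,-191 \right)}\right) = \left(- 448 \cdot 3 \cdot 27 - 69333\right) \left(-476190 + \left(6 + 40740 \left(-165\right)\right)\right) = \left(\left(-448\right) 81 - 69333\right) \left(-476190 + \left(6 - 6722100\right)\right) = \left(-36288 - 69333\right) \left(-476190 - 6722094\right) = \left(-105621\right) \left(-7198284\right) = 760289954364$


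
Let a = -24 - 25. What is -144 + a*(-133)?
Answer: 6373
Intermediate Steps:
a = -49
-144 + a*(-133) = -144 - 49*(-133) = -144 + 6517 = 6373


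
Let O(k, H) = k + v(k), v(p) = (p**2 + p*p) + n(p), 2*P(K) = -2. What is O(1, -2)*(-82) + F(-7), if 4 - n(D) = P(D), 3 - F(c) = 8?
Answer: -661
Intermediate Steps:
P(K) = -1 (P(K) = (1/2)*(-2) = -1)
F(c) = -5 (F(c) = 3 - 1*8 = 3 - 8 = -5)
n(D) = 5 (n(D) = 4 - 1*(-1) = 4 + 1 = 5)
v(p) = 5 + 2*p**2 (v(p) = (p**2 + p*p) + 5 = (p**2 + p**2) + 5 = 2*p**2 + 5 = 5 + 2*p**2)
O(k, H) = 5 + k + 2*k**2 (O(k, H) = k + (5 + 2*k**2) = 5 + k + 2*k**2)
O(1, -2)*(-82) + F(-7) = (5 + 1 + 2*1**2)*(-82) - 5 = (5 + 1 + 2*1)*(-82) - 5 = (5 + 1 + 2)*(-82) - 5 = 8*(-82) - 5 = -656 - 5 = -661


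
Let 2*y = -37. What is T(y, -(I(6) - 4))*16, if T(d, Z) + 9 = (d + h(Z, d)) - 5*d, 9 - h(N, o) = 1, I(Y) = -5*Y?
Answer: 1168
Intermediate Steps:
y = -37/2 (y = (1/2)*(-37) = -37/2 ≈ -18.500)
h(N, o) = 8 (h(N, o) = 9 - 1*1 = 9 - 1 = 8)
T(d, Z) = -1 - 4*d (T(d, Z) = -9 + ((d + 8) - 5*d) = -9 + ((8 + d) - 5*d) = -9 + (8 - 4*d) = -1 - 4*d)
T(y, -(I(6) - 4))*16 = (-1 - 4*(-37/2))*16 = (-1 + 74)*16 = 73*16 = 1168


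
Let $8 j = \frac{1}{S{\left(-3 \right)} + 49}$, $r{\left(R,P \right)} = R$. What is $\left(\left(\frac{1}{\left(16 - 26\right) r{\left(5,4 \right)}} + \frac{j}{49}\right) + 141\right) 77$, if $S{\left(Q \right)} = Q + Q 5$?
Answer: $\frac{471127239}{43400} \approx 10855.0$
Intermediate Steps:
$S{\left(Q \right)} = 6 Q$ ($S{\left(Q \right)} = Q + 5 Q = 6 Q$)
$j = \frac{1}{248}$ ($j = \frac{1}{8 \left(6 \left(-3\right) + 49\right)} = \frac{1}{8 \left(-18 + 49\right)} = \frac{1}{8 \cdot 31} = \frac{1}{8} \cdot \frac{1}{31} = \frac{1}{248} \approx 0.0040323$)
$\left(\left(\frac{1}{\left(16 - 26\right) r{\left(5,4 \right)}} + \frac{j}{49}\right) + 141\right) 77 = \left(\left(\frac{1}{\left(16 - 26\right) 5} + \frac{1}{248 \cdot 49}\right) + 141\right) 77 = \left(\left(\frac{1}{-10} \cdot \frac{1}{5} + \frac{1}{248} \cdot \frac{1}{49}\right) + 141\right) 77 = \left(\left(\left(- \frac{1}{10}\right) \frac{1}{5} + \frac{1}{12152}\right) + 141\right) 77 = \left(\left(- \frac{1}{50} + \frac{1}{12152}\right) + 141\right) 77 = \left(- \frac{6051}{303800} + 141\right) 77 = \frac{42829749}{303800} \cdot 77 = \frac{471127239}{43400}$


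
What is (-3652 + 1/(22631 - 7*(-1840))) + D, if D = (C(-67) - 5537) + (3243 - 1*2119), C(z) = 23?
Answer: -285579461/35511 ≈ -8042.0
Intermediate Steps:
D = -4390 (D = (23 - 5537) + (3243 - 1*2119) = -5514 + (3243 - 2119) = -5514 + 1124 = -4390)
(-3652 + 1/(22631 - 7*(-1840))) + D = (-3652 + 1/(22631 - 7*(-1840))) - 4390 = (-3652 + 1/(22631 + 12880)) - 4390 = (-3652 + 1/35511) - 4390 = -129686171/35511 - 4390 = -285579461/35511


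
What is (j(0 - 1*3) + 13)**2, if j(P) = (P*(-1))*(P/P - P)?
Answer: 625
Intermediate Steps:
j(P) = -P*(1 - P) (j(P) = (-P)*(1 - P) = -P*(1 - P))
(j(0 - 1*3) + 13)**2 = ((0 - 1*3)*(-1 + (0 - 1*3)) + 13)**2 = ((0 - 3)*(-1 + (0 - 3)) + 13)**2 = (-3*(-1 - 3) + 13)**2 = (-3*(-4) + 13)**2 = (12 + 13)**2 = 25**2 = 625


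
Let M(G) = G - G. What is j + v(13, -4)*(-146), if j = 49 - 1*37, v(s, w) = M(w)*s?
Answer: 12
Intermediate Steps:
M(G) = 0
v(s, w) = 0 (v(s, w) = 0*s = 0)
j = 12 (j = 49 - 37 = 12)
j + v(13, -4)*(-146) = 12 + 0*(-146) = 12 + 0 = 12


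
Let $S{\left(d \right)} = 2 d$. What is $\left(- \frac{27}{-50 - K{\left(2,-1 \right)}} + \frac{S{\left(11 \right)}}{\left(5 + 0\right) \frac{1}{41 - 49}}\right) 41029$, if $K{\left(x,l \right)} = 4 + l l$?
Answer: $- \frac{78324361}{55} \approx -1.4241 \cdot 10^{6}$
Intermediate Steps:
$K{\left(x,l \right)} = 4 + l^{2}$
$\left(- \frac{27}{-50 - K{\left(2,-1 \right)}} + \frac{S{\left(11 \right)}}{\left(5 + 0\right) \frac{1}{41 - 49}}\right) 41029 = \left(- \frac{27}{-50 - \left(4 + \left(-1\right)^{2}\right)} + \frac{2 \cdot 11}{\left(5 + 0\right) \frac{1}{41 - 49}}\right) 41029 = \left(- \frac{27}{-50 - \left(4 + 1\right)} + \frac{22}{5 \frac{1}{-8}}\right) 41029 = \left(- \frac{27}{-50 - 5} + \frac{22}{5 \left(- \frac{1}{8}\right)}\right) 41029 = \left(- \frac{27}{-50 - 5} + \frac{22}{- \frac{5}{8}}\right) 41029 = \left(- \frac{27}{-55} + 22 \left(- \frac{8}{5}\right)\right) 41029 = \left(\left(-27\right) \left(- \frac{1}{55}\right) - \frac{176}{5}\right) 41029 = \left(\frac{27}{55} - \frac{176}{5}\right) 41029 = \left(- \frac{1909}{55}\right) 41029 = - \frac{78324361}{55}$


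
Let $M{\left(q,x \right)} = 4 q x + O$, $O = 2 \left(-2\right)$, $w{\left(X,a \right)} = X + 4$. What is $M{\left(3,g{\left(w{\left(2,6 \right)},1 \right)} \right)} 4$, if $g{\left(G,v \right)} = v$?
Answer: $32$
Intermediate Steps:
$w{\left(X,a \right)} = 4 + X$
$O = -4$
$M{\left(q,x \right)} = -4 + 4 q x$ ($M{\left(q,x \right)} = 4 q x - 4 = -4 + 4 q x$)
$M{\left(3,g{\left(w{\left(2,6 \right)},1 \right)} \right)} 4 = \left(-4 + 4 \cdot 3 \cdot 1\right) 4 = \left(-4 + 12\right) 4 = 8 \cdot 4 = 32$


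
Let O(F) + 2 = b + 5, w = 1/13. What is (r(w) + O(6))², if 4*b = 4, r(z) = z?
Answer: 2809/169 ≈ 16.621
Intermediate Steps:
w = 1/13 ≈ 0.076923
b = 1 (b = (¼)*4 = 1)
O(F) = 4 (O(F) = -2 + (1 + 5) = -2 + 6 = 4)
(r(w) + O(6))² = (1/13 + 4)² = (53/13)² = 2809/169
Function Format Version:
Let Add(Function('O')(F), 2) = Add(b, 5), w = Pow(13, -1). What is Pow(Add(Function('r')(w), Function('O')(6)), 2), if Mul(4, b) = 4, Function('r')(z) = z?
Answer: Rational(2809, 169) ≈ 16.621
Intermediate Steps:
w = Rational(1, 13) ≈ 0.076923
b = 1 (b = Mul(Rational(1, 4), 4) = 1)
Function('O')(F) = 4 (Function('O')(F) = Add(-2, Add(1, 5)) = Add(-2, 6) = 4)
Pow(Add(Function('r')(w), Function('O')(6)), 2) = Pow(Add(Rational(1, 13), 4), 2) = Pow(Rational(53, 13), 2) = Rational(2809, 169)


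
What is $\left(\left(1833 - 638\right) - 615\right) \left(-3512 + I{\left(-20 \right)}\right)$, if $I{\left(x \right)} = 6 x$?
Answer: $-2106560$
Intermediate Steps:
$\left(\left(1833 - 638\right) - 615\right) \left(-3512 + I{\left(-20 \right)}\right) = \left(\left(1833 - 638\right) - 615\right) \left(-3512 + 6 \left(-20\right)\right) = \left(\left(1833 - 638\right) - 615\right) \left(-3512 - 120\right) = \left(1195 - 615\right) \left(-3632\right) = 580 \left(-3632\right) = -2106560$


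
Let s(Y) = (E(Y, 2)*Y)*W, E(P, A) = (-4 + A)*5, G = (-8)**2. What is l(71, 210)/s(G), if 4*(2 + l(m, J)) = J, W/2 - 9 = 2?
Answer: -101/28160 ≈ -0.0035866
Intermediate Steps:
W = 22 (W = 18 + 2*2 = 18 + 4 = 22)
l(m, J) = -2 + J/4
G = 64
E(P, A) = -20 + 5*A
s(Y) = -220*Y (s(Y) = ((-20 + 5*2)*Y)*22 = ((-20 + 10)*Y)*22 = -10*Y*22 = -220*Y)
l(71, 210)/s(G) = (-2 + (1/4)*210)/((-220*64)) = (-2 + 105/2)/(-14080) = (101/2)*(-1/14080) = -101/28160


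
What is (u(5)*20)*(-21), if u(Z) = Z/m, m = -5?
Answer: 420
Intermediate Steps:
u(Z) = -Z/5 (u(Z) = Z/(-5) = Z*(-⅕) = -Z/5)
(u(5)*20)*(-21) = (-⅕*5*20)*(-21) = -1*20*(-21) = -20*(-21) = 420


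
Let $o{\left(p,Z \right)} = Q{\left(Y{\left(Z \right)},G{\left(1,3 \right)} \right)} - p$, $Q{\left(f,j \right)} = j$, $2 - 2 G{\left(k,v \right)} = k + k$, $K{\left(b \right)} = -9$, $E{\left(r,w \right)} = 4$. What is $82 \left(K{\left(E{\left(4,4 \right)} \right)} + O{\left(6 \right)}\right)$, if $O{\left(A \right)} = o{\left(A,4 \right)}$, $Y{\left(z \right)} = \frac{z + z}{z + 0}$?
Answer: $-1230$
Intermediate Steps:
$G{\left(k,v \right)} = 1 - k$ ($G{\left(k,v \right)} = 1 - \frac{k + k}{2} = 1 - \frac{2 k}{2} = 1 - k$)
$Y{\left(z \right)} = 2$ ($Y{\left(z \right)} = \frac{2 z}{z} = 2$)
$o{\left(p,Z \right)} = - p$ ($o{\left(p,Z \right)} = \left(1 - 1\right) - p = 0 - p = - p$)
$O{\left(A \right)} = - A$
$82 \left(K{\left(E{\left(4,4 \right)} \right)} + O{\left(6 \right)}\right) = 82 \left(-9 - 6\right) = 82 \left(-15\right) = -1230$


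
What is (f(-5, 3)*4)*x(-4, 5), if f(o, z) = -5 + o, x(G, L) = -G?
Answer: -160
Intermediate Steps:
(f(-5, 3)*4)*x(-4, 5) = ((-5 - 5)*4)*(-1*(-4)) = -10*4*4 = -40*4 = -160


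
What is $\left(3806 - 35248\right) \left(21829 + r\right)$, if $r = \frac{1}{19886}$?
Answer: $- \frac{6824352392895}{9943} \approx -6.8635 \cdot 10^{8}$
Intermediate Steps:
$r = \frac{1}{19886} \approx 5.0287 \cdot 10^{-5}$
$\left(3806 - 35248\right) \left(21829 + r\right) = \left(3806 - 35248\right) \left(21829 + \frac{1}{19886}\right) = \left(-31442\right) \frac{434091495}{19886} = - \frac{6824352392895}{9943}$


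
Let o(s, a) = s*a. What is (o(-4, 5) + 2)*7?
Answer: -126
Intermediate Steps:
o(s, a) = a*s
(o(-4, 5) + 2)*7 = (5*(-4) + 2)*7 = (-20 + 2)*7 = -18*7 = -126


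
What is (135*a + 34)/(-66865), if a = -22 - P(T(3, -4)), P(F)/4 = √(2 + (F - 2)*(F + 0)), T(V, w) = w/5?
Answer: 2936/66865 + 108*√106/66865 ≈ 0.060539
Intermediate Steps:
T(V, w) = w/5 (T(V, w) = w*(⅕) = w/5)
P(F) = 4*√(2 + F*(-2 + F)) (P(F) = 4*√(2 + (F - 2)*(F + 0)) = 4*√(2 + (-2 + F)*F) = 4*√(2 + F*(-2 + F)))
a = -22 - 4*√106/5 (a = -22 - 4*√(2 + ((⅕)*(-4))² - 2*(-4)/5) = -22 - 4*√(2 + (-⅘)² - 2*(-⅘)) = -22 - 4*√(2 + 16/25 + 8/5) = -22 - 4*√(106/25) = -22 - 4*√106/5 ≈ -30.237)
(135*a + 34)/(-66865) = (135*(-22 - 4*√106/5) + 34)/(-66865) = ((-2970 - 108*√106) + 34)*(-1/66865) = (-2936 - 108*√106)*(-1/66865) = 2936/66865 + 108*√106/66865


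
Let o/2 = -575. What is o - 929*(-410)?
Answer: 379740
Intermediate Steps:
o = -1150 (o = 2*(-575) = -1150)
o - 929*(-410) = -1150 - 929*(-410) = -1150 + 380890 = 379740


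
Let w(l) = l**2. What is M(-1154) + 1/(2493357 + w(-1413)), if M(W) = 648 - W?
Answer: 8090846653/4489926 ≈ 1802.0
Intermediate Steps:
M(-1154) + 1/(2493357 + w(-1413)) = (648 - 1*(-1154)) + 1/(2493357 + (-1413)**2) = (648 + 1154) + 1/(2493357 + 1996569) = 1802 + 1/4489926 = 8090846653/4489926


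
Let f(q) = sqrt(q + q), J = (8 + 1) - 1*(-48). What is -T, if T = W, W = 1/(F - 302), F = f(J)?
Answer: 151/45545 + sqrt(114)/91090 ≈ 0.0034326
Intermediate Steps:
J = 57 (J = 9 + 48 = 57)
f(q) = sqrt(2)*sqrt(q) (f(q) = sqrt(2*q) = sqrt(2)*sqrt(q))
F = sqrt(114) (F = sqrt(2)*sqrt(57) = sqrt(114) ≈ 10.677)
W = 1/(-302 + sqrt(114)) (W = 1/(sqrt(114) - 302) = 1/(-302 + sqrt(114)) ≈ -0.0034326)
T = -151/45545 - sqrt(114)/91090 ≈ -0.0034326
-T = -(-151/45545 - sqrt(114)/91090) = 151/45545 + sqrt(114)/91090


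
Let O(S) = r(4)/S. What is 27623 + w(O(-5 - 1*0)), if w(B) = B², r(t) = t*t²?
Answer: 694671/25 ≈ 27787.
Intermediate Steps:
r(t) = t³
O(S) = 64/S (O(S) = 4³/S = 64/S)
27623 + w(O(-5 - 1*0)) = 27623 + (64/(-5 - 1*0))² = 27623 + (64/(-5 + 0))² = 27623 + (64/(-5))² = 27623 + (64*(-⅕))² = 27623 + (-64/5)² = 27623 + 4096/25 = 694671/25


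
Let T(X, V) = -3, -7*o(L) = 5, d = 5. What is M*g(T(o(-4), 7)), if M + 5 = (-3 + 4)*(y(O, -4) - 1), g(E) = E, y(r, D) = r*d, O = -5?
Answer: 93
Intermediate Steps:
o(L) = -5/7 (o(L) = -1/7*5 = -5/7)
y(r, D) = 5*r (y(r, D) = r*5 = 5*r)
M = -31 (M = -5 + (-3 + 4)*(5*(-5) - 1) = -5 + 1*(-25 - 1) = -5 + 1*(-26) = -5 - 26 = -31)
M*g(T(o(-4), 7)) = -31*(-3) = 93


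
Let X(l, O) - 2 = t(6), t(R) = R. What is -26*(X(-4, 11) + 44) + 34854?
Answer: 33502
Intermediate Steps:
X(l, O) = 8 (X(l, O) = 2 + 6 = 8)
-26*(X(-4, 11) + 44) + 34854 = -26*(8 + 44) + 34854 = -26*52 + 34854 = -1352 + 34854 = 33502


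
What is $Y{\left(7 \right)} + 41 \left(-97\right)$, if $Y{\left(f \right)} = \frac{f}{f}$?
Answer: $-3976$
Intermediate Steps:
$Y{\left(f \right)} = 1$
$Y{\left(7 \right)} + 41 \left(-97\right) = 1 + 41 \left(-97\right) = 1 - 3977 = -3976$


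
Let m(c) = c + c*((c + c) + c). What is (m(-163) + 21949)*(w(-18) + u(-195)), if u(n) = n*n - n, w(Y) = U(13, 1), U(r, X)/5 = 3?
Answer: 3880584855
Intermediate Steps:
U(r, X) = 15 (U(r, X) = 5*3 = 15)
w(Y) = 15
u(n) = n**2 - n
m(c) = c + 3*c**2 (m(c) = c + c*(2*c + c) = c + c*(3*c) = c + 3*c**2)
(m(-163) + 21949)*(w(-18) + u(-195)) = (-163*(1 + 3*(-163)) + 21949)*(15 - 195*(-1 - 195)) = (-163*(1 - 489) + 21949)*(15 - 195*(-196)) = (-163*(-488) + 21949)*(15 + 38220) = (79544 + 21949)*38235 = 101493*38235 = 3880584855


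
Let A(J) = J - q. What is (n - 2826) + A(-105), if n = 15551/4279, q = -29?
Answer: -12402107/4279 ≈ -2898.4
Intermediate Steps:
A(J) = 29 + J (A(J) = J - 1*(-29) = J + 29 = 29 + J)
n = 15551/4279 (n = 15551*(1/4279) = 15551/4279 ≈ 3.6343)
(n - 2826) + A(-105) = (15551/4279 - 2826) + (29 - 105) = -12076903/4279 - 76 = -12402107/4279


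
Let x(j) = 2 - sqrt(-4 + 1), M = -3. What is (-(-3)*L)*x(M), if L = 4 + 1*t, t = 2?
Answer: 36 - 18*I*sqrt(3) ≈ 36.0 - 31.177*I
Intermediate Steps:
x(j) = 2 - I*sqrt(3) (x(j) = 2 - sqrt(-3) = 2 - I*sqrt(3))
L = 6 (L = 4 + 1*2 = 4 + 2 = 6)
(-(-3)*L)*x(M) = (-(-3)*6)*(2 - I*sqrt(3)) = (-3*(-6))*(2 - I*sqrt(3)) = 18*(2 - I*sqrt(3)) = 36 - 18*I*sqrt(3)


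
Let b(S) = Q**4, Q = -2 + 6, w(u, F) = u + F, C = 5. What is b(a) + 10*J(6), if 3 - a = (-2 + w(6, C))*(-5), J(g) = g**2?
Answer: 616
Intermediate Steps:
w(u, F) = F + u
a = 48 (a = 3 - (-2 + (5 + 6))*(-5) = 3 - (-2 + 11)*(-5) = 3 - 9*(-5) = 3 - 1*(-45) = 3 + 45 = 48)
Q = 4
b(S) = 256 (b(S) = 4**4 = 256)
b(a) + 10*J(6) = 256 + 10*6**2 = 256 + 10*36 = 256 + 360 = 616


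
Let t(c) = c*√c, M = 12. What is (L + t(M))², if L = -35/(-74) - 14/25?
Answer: 5914105921/3422500 - 3864*√3/925 ≈ 1720.8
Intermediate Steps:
t(c) = c^(3/2)
L = -161/1850 (L = -35*(-1/74) - 14*1/25 = 35/74 - 14/25 = -161/1850 ≈ -0.087027)
(L + t(M))² = (-161/1850 + 12^(3/2))² = (-161/1850 + 24*√3)²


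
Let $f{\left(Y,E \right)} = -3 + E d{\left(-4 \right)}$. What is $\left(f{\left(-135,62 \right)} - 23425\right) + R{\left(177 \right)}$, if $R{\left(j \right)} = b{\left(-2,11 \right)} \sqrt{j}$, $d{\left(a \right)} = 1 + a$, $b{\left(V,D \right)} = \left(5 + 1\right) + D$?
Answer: $-23614 + 17 \sqrt{177} \approx -23388.0$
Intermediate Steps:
$b{\left(V,D \right)} = 6 + D$
$R{\left(j \right)} = 17 \sqrt{j}$ ($R{\left(j \right)} = \left(6 + 11\right) \sqrt{j} = 17 \sqrt{j}$)
$f{\left(Y,E \right)} = -3 - 3 E$ ($f{\left(Y,E \right)} = -3 + E \left(1 - 4\right) = -3 + E \left(-3\right) = -3 - 3 E$)
$\left(f{\left(-135,62 \right)} - 23425\right) + R{\left(177 \right)} = \left(\left(-3 - 186\right) - 23425\right) + 17 \sqrt{177} = \left(-189 - 23425\right) + 17 \sqrt{177} = -23614 + 17 \sqrt{177}$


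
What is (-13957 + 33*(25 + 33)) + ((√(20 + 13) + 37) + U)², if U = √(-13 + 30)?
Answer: -12043 + (37 + √17 + √33)² ≈ -9846.4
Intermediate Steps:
U = √17 ≈ 4.1231
(-13957 + 33*(25 + 33)) + ((√(20 + 13) + 37) + U)² = (-13957 + 33*(25 + 33)) + ((√(20 + 13) + 37) + √17)² = (-13957 + 33*58) + ((√33 + 37) + √17)² = (-13957 + 1914) + ((37 + √33) + √17)² = -12043 + (37 + √17 + √33)²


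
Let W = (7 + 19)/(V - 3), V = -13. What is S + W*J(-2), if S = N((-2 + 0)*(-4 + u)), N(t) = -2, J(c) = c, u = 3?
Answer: 5/4 ≈ 1.2500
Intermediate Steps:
S = -2
W = -13/8 (W = (7 + 19)/(-13 - 3) = 26/(-16) = 26*(-1/16) = -13/8 ≈ -1.6250)
S + W*J(-2) = -2 - 13/8*(-2) = -2 + 13/4 = 5/4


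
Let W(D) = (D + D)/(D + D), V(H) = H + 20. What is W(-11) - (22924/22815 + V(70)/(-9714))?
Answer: 165754/36937485 ≈ 0.0044874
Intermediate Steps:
V(H) = 20 + H
W(D) = 1 (W(D) = (2*D)/((2*D)) = (2*D)*(1/(2*D)) = 1)
W(-11) - (22924/22815 + V(70)/(-9714)) = 1 - (22924/22815 + (20 + 70)/(-9714)) = 1 - (22924*(1/22815) + 90*(-1/9714)) = 1 - (22924/22815 - 15/1619) = 1 - 1*36771731/36937485 = 1 - 36771731/36937485 = 165754/36937485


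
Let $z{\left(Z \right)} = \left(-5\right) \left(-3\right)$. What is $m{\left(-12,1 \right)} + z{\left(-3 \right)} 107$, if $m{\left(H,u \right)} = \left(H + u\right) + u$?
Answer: $1595$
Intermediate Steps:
$z{\left(Z \right)} = 15$
$m{\left(H,u \right)} = H + 2 u$
$m{\left(-12,1 \right)} + z{\left(-3 \right)} 107 = \left(-12 + 2 \cdot 1\right) + 15 \cdot 107 = \left(-12 + 2\right) + 1605 = -10 + 1605 = 1595$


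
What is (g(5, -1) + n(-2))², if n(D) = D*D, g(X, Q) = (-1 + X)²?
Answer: 400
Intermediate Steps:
n(D) = D²
(g(5, -1) + n(-2))² = ((-1 + 5)² + (-2)²)² = (4² + 4)² = (16 + 4)² = 20² = 400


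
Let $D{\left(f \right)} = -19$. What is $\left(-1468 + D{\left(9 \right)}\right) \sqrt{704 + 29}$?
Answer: $- 1487 \sqrt{733} \approx -40259.0$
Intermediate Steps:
$\left(-1468 + D{\left(9 \right)}\right) \sqrt{704 + 29} = \left(-1468 - 19\right) \sqrt{704 + 29} = - 1487 \sqrt{733}$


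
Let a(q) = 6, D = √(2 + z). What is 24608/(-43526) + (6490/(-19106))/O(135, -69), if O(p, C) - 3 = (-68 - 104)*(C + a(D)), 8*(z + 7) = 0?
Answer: -1274087894903/2253449116821 ≈ -0.56539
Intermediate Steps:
z = -7 (z = -7 + (⅛)*0 = -7 + 0 = -7)
D = I*√5 (D = √(2 - 7) = √(-5) = I*√5 ≈ 2.2361*I)
O(p, C) = -1029 - 172*C (O(p, C) = 3 + (-68 - 104)*(C + 6) = 3 - 172*(6 + C) = 3 + (-1032 - 172*C) = -1029 - 172*C)
24608/(-43526) + (6490/(-19106))/O(135, -69) = 24608/(-43526) + (6490/(-19106))/(-1029 - 172*(-69)) = 24608*(-1/43526) + (6490*(-1/19106))/(-1029 + 11868) = -12304/21763 - 3245/9553/10839 = -12304/21763 - 3245/9553*1/10839 = -12304/21763 - 3245/103544967 = -1274087894903/2253449116821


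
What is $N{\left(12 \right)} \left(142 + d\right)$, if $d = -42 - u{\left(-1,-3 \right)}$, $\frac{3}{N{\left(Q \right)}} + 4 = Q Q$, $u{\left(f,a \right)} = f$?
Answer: $\frac{303}{140} \approx 2.1643$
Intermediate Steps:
$N{\left(Q \right)} = \frac{3}{-4 + Q^{2}}$ ($N{\left(Q \right)} = \frac{3}{-4 + Q Q} = \frac{3}{-4 + Q^{2}}$)
$d = -41$ ($d = -42 - -1 = -42 + 1 = -41$)
$N{\left(12 \right)} \left(142 + d\right) = \frac{3}{-4 + 12^{2}} \left(142 - 41\right) = \frac{3}{-4 + 144} \cdot 101 = \frac{3}{140} \cdot 101 = \frac{303}{140}$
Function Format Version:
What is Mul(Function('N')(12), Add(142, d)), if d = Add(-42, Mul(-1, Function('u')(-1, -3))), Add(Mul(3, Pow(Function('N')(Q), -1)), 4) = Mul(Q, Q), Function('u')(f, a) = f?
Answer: Rational(303, 140) ≈ 2.1643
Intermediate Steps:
Function('N')(Q) = Mul(3, Pow(Add(-4, Pow(Q, 2)), -1)) (Function('N')(Q) = Mul(3, Pow(Add(-4, Mul(Q, Q)), -1)) = Mul(3, Pow(Add(-4, Pow(Q, 2)), -1)))
d = -41 (d = Add(-42, Mul(-1, -1)) = Add(-42, 1) = -41)
Mul(Function('N')(12), Add(142, d)) = Mul(Mul(3, Pow(Add(-4, Pow(12, 2)), -1)), Add(142, -41)) = Mul(Mul(3, Pow(Add(-4, 144), -1)), 101) = Mul(Mul(3, Pow(140, -1)), 101) = Mul(Mul(3, Rational(1, 140)), 101) = Mul(Rational(3, 140), 101) = Rational(303, 140)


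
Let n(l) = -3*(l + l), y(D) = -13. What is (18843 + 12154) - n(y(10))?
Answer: 30919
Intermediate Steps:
n(l) = -6*l
(18843 + 12154) - n(y(10)) = (18843 + 12154) - (-6)*(-13) = 30997 - 1*78 = 30997 - 78 = 30919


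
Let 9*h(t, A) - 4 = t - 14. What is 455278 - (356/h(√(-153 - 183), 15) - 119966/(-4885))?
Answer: 242445652826/532465 + 3204*I*√21/109 ≈ 4.5533e+5 + 134.7*I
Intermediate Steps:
h(t, A) = -10/9 + t/9 (h(t, A) = 4/9 + (t - 14)/9 = 4/9 + (-14 + t)/9 = 4/9 + (-14/9 + t/9) = -10/9 + t/9)
455278 - (356/h(√(-153 - 183), 15) - 119966/(-4885)) = 455278 - (356/(-10/9 + √(-153 - 183)/9) - 119966/(-4885)) = 455278 - (356/(-10/9 + √(-336)/9) - 119966*(-1/4885)) = 455278 - (356/(-10/9 + (4*I*√21)/9) + 119966/4885) = 455278 - (356/(-10/9 + 4*I*√21/9) + 119966/4885) = 455278 - (119966/4885 + 356/(-10/9 + 4*I*√21/9)) = 455278 + (-119966/4885 - 356/(-10/9 + 4*I*√21/9)) = 2223913064/4885 - 356/(-10/9 + 4*I*√21/9)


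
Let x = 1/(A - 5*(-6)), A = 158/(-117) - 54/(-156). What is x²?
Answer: 54756/46036225 ≈ 0.0011894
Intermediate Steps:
A = -235/234 (A = 158*(-1/117) - 54*(-1/156) = -158/117 + 9/26 = -235/234 ≈ -1.0043)
x = 234/6785 (x = 1/(-235/234 - 5*(-6)) = 1/(-235/234 + 30) = 1/(6785/234) = 234/6785 ≈ 0.034488)
x² = (234/6785)² = 54756/46036225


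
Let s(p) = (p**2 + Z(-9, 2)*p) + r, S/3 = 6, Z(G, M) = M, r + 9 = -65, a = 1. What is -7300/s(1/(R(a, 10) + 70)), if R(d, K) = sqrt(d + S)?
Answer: 12864787481500/130359263109 - 72284600*sqrt(19)/130359263109 ≈ 98.685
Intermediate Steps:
r = -74 (r = -9 - 65 = -74)
S = 18 (S = 3*6 = 18)
R(d, K) = sqrt(18 + d) (R(d, K) = sqrt(d + 18) = sqrt(18 + d))
s(p) = -74 + p**2 + 2*p (s(p) = (p**2 + 2*p) - 74 = -74 + p**2 + 2*p)
-7300/s(1/(R(a, 10) + 70)) = -7300/(-74 + (1/(sqrt(18 + 1) + 70))**2 + 2/(sqrt(18 + 1) + 70)) = -7300/(-74 + (1/(sqrt(19) + 70))**2 + 2/(sqrt(19) + 70)) = -7300/(-74 + (1/(70 + sqrt(19)))**2 + 2/(70 + sqrt(19))) = -7300/(-74 + (70 + sqrt(19))**(-2) + 2/(70 + sqrt(19)))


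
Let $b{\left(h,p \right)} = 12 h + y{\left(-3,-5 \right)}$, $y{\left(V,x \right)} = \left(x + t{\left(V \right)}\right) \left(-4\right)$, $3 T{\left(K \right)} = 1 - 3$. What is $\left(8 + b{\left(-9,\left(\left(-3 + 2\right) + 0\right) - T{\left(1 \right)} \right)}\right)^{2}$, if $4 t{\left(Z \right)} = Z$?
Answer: $5929$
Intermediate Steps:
$t{\left(Z \right)} = \frac{Z}{4}$
$T{\left(K \right)} = - \frac{2}{3}$ ($T{\left(K \right)} = \frac{1 - 3}{3} = \frac{1}{3} \left(-2\right) = - \frac{2}{3}$)
$y{\left(V,x \right)} = - V - 4 x$ ($y{\left(V,x \right)} = \left(x + \frac{V}{4}\right) \left(-4\right) = - V - 4 x$)
$b{\left(h,p \right)} = 23 + 12 h$ ($b{\left(h,p \right)} = 12 h - -23 = 12 h + \left(3 + 20\right) = 12 h + 23 = 23 + 12 h$)
$\left(8 + b{\left(-9,\left(\left(-3 + 2\right) + 0\right) - T{\left(1 \right)} \right)}\right)^{2} = \left(8 + \left(23 + 12 \left(-9\right)\right)\right)^{2} = \left(8 + \left(23 - 108\right)\right)^{2} = \left(8 - 85\right)^{2} = \left(-77\right)^{2} = 5929$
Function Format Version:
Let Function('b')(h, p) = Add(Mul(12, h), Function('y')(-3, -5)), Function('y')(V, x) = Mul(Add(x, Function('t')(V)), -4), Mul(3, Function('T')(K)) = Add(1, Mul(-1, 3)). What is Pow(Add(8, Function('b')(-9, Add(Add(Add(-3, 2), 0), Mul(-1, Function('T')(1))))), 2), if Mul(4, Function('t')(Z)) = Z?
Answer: 5929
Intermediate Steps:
Function('t')(Z) = Mul(Rational(1, 4), Z)
Function('T')(K) = Rational(-2, 3) (Function('T')(K) = Mul(Rational(1, 3), Add(1, Mul(-1, 3))) = Mul(Rational(1, 3), Add(1, -3)) = Mul(Rational(1, 3), -2) = Rational(-2, 3))
Function('y')(V, x) = Add(Mul(-1, V), Mul(-4, x)) (Function('y')(V, x) = Mul(Add(x, Mul(Rational(1, 4), V)), -4) = Add(Mul(-1, V), Mul(-4, x)))
Function('b')(h, p) = Add(23, Mul(12, h)) (Function('b')(h, p) = Add(Mul(12, h), Add(Mul(-1, -3), Mul(-4, -5))) = Add(Mul(12, h), Add(3, 20)) = Add(Mul(12, h), 23) = Add(23, Mul(12, h)))
Pow(Add(8, Function('b')(-9, Add(Add(Add(-3, 2), 0), Mul(-1, Function('T')(1))))), 2) = Pow(Add(8, Add(23, Mul(12, -9))), 2) = Pow(Add(8, Add(23, -108)), 2) = Pow(Add(8, -85), 2) = Pow(-77, 2) = 5929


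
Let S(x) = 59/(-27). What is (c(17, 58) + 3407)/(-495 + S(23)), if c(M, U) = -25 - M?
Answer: -90855/13424 ≈ -6.7681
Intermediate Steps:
S(x) = -59/27 (S(x) = 59*(-1/27) = -59/27)
(c(17, 58) + 3407)/(-495 + S(23)) = ((-25 - 1*17) + 3407)/(-495 - 59/27) = ((-25 - 17) + 3407)/(-13424/27) = (-42 + 3407)*(-27/13424) = 3365*(-27/13424) = -90855/13424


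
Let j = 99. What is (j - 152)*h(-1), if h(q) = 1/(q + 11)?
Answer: -53/10 ≈ -5.3000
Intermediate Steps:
h(q) = 1/(11 + q)
(j - 152)*h(-1) = (99 - 152)/(11 - 1) = -53/10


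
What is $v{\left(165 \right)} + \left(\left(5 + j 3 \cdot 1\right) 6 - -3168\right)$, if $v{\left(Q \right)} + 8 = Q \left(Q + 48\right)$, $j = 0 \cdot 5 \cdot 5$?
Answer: $38335$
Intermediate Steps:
$j = 0$ ($j = 0 \cdot 5 = 0$)
$v{\left(Q \right)} = -8 + Q \left(48 + Q\right)$ ($v{\left(Q \right)} = -8 + Q \left(Q + 48\right) = -8 + Q \left(48 + Q\right)$)
$v{\left(165 \right)} + \left(\left(5 + j 3 \cdot 1\right) 6 - -3168\right) = \left(-8 + 165^{2} + 48 \cdot 165\right) + \left(\left(5 + 0 \cdot 3 \cdot 1\right) 6 - -3168\right) = \left(-8 + 27225 + 7920\right) + \left(\left(5 + 0 \cdot 1\right) 6 + 3168\right) = 35137 + \left(\left(5 + 0\right) 6 + 3168\right) = 35137 + \left(5 \cdot 6 + 3168\right) = 35137 + \left(30 + 3168\right) = 35137 + 3198 = 38335$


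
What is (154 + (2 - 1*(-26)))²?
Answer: 33124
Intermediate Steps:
(154 + (2 - 1*(-26)))² = (154 + (2 + 26))² = (154 + 28)² = 182² = 33124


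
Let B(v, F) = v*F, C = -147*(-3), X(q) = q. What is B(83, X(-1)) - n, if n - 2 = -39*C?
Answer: 17114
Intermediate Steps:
C = 441
B(v, F) = F*v
n = -17197 (n = 2 - 39*441 = 2 - 17199 = -17197)
B(83, X(-1)) - n = -1*83 - 1*(-17197) = -83 + 17197 = 17114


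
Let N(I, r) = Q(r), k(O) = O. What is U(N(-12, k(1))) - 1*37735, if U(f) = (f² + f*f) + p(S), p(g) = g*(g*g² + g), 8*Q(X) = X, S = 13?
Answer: -288159/32 ≈ -9005.0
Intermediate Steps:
Q(X) = X/8
N(I, r) = r/8
p(g) = g*(g + g³) (p(g) = g*(g³ + g) = g*(g + g³))
U(f) = 28730 + 2*f² (U(f) = (f² + f*f) + (13² + 13⁴) = (f² + f²) + (169 + 28561) = 2*f² + 28730 = 28730 + 2*f²)
U(N(-12, k(1))) - 1*37735 = (28730 + 2*((⅛)*1)²) - 1*37735 = (28730 + 2*(⅛)²) - 37735 = (28730 + 2*(1/64)) - 37735 = (28730 + 1/32) - 37735 = 919361/32 - 37735 = -288159/32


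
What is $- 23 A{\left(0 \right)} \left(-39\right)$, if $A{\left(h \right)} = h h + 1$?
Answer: $897$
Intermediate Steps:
$A{\left(h \right)} = 1 + h^{2}$ ($A{\left(h \right)} = h^{2} + 1 = 1 + h^{2}$)
$- 23 A{\left(0 \right)} \left(-39\right) = - 23 \left(1 + 0^{2}\right) \left(-39\right) = - 23 \left(1 + 0\right) \left(-39\right) = \left(-23\right) 1 \left(-39\right) = \left(-23\right) \left(-39\right) = 897$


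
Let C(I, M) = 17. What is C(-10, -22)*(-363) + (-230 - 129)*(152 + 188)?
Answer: -128231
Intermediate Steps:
C(-10, -22)*(-363) + (-230 - 129)*(152 + 188) = 17*(-363) + (-230 - 129)*(152 + 188) = -6171 - 359*340 = -6171 - 122060 = -128231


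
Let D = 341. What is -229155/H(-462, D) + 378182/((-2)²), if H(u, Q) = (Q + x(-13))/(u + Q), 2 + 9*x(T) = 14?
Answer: 360562987/2054 ≈ 1.7554e+5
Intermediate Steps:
x(T) = 4/3 (x(T) = -2/9 + (⅑)*14 = -2/9 + 14/9 = 4/3)
H(u, Q) = (4/3 + Q)/(Q + u) (H(u, Q) = (Q + 4/3)/(u + Q) = (4/3 + Q)/(Q + u))
-229155/H(-462, D) + 378182/((-2)²) = -229155*(341 - 462)/(4/3 + 341) + 378182/((-2)²) = -229155/((1027/3)/(-121)) + 378182/4 = -229155/((-1/121*1027/3)) + 378182*(¼) = -229155/(-1027/363) + 189091/2 = -229155*(-363/1027) + 189091/2 = 83183265/1027 + 189091/2 = 360562987/2054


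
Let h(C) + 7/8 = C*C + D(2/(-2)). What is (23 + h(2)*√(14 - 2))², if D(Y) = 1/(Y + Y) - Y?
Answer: 10987/16 + 667*√3/2 ≈ 1264.3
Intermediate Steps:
D(Y) = 1/(2*Y) - Y
h(C) = -3/8 + C² (h(C) = -7/8 + (C*C + (1/(2*((2/(-2)))) - 2/(-2))) = -7/8 + (C² + (1/(2*((2*(-½)))) - 2*(-1)/2)) = -7/8 + (C² + ((½)/(-1) - 1*(-1))) = -7/8 + (C² + ((½)*(-1) + 1)) = -7/8 + (C² + (-½ + 1)) = -7/8 + (C² + ½) = -7/8 + (½ + C²) = -3/8 + C²)
(23 + h(2)*√(14 - 2))² = (23 + (-3/8 + 2²)*√(14 - 2))² = (23 + (-3/8 + 4)*√12)² = (23 + 29*(2*√3)/8)² = (23 + 29*√3/4)²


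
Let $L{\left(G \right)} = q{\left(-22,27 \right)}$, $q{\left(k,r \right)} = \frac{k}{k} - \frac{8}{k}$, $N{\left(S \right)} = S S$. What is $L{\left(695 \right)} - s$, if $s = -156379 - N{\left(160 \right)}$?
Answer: $\frac{2001784}{11} \approx 1.8198 \cdot 10^{5}$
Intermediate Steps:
$N{\left(S \right)} = S^{2}$
$s = -181979$ ($s = -156379 - 160^{2} = -156379 - 25600 = -181979$)
$q{\left(k,r \right)} = 1 - \frac{8}{k}$
$L{\left(G \right)} = \frac{15}{11}$ ($L{\left(G \right)} = \frac{-8 - 22}{-22} = \left(- \frac{1}{22}\right) \left(-30\right) = \frac{15}{11}$)
$L{\left(695 \right)} - s = \frac{15}{11} - -181979 = \frac{15}{11} + 181979 = \frac{2001784}{11}$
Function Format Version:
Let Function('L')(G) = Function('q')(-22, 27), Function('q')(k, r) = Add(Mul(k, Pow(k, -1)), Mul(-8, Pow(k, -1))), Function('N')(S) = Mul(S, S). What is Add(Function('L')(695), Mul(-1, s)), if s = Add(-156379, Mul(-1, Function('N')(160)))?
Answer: Rational(2001784, 11) ≈ 1.8198e+5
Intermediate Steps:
Function('N')(S) = Pow(S, 2)
s = -181979 (s = Add(-156379, Mul(-1, Pow(160, 2))) = Add(-156379, Mul(-1, 25600)) = Add(-156379, -25600) = -181979)
Function('q')(k, r) = Add(1, Mul(-8, Pow(k, -1)))
Function('L')(G) = Rational(15, 11) (Function('L')(G) = Mul(Pow(-22, -1), Add(-8, -22)) = Mul(Rational(-1, 22), -30) = Rational(15, 11))
Add(Function('L')(695), Mul(-1, s)) = Add(Rational(15, 11), Mul(-1, -181979)) = Add(Rational(15, 11), 181979) = Rational(2001784, 11)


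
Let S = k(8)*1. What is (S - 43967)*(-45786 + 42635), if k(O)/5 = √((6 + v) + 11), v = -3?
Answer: 138540017 - 15755*√14 ≈ 1.3848e+8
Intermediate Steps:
k(O) = 5*√14 (k(O) = 5*√((6 - 3) + 11) = 5*√(3 + 11) = 5*√14)
S = 5*√14 (S = (5*√14)*1 = 5*√14 ≈ 18.708)
(S - 43967)*(-45786 + 42635) = (5*√14 - 43967)*(-45786 + 42635) = (-43967 + 5*√14)*(-3151) = 138540017 - 15755*√14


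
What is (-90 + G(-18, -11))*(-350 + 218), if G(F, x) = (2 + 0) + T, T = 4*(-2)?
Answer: 12672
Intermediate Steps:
T = -8
G(F, x) = -6 (G(F, x) = (2 + 0) - 8 = 2 - 8 = -6)
(-90 + G(-18, -11))*(-350 + 218) = (-90 - 6)*(-350 + 218) = -96*(-132) = 12672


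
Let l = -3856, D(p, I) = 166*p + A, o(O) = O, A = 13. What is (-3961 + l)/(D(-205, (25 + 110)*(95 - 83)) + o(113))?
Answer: 7817/33904 ≈ 0.23056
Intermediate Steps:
D(p, I) = 13 + 166*p (D(p, I) = 166*p + 13 = 13 + 166*p)
(-3961 + l)/(D(-205, (25 + 110)*(95 - 83)) + o(113)) = (-3961 - 3856)/((13 + 166*(-205)) + 113) = -7817/((13 - 34030) + 113) = -7817/(-34017 + 113) = -7817/(-33904) = -7817*(-1/33904) = 7817/33904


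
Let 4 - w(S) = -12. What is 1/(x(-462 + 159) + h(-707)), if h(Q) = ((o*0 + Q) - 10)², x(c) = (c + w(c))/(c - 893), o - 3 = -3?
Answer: 1196/614850731 ≈ 1.9452e-6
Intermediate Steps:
o = 0 (o = 3 - 3 = 0)
w(S) = 16 (w(S) = 4 - 1*(-12) = 4 + 12 = 16)
x(c) = (16 + c)/(-893 + c) (x(c) = (c + 16)/(c - 893) = (16 + c)/(-893 + c))
h(Q) = (-10 + Q)² (h(Q) = ((0*0 + Q) - 10)² = ((0 + Q) - 10)² = (Q - 10)² = (-10 + Q)²)
1/(x(-462 + 159) + h(-707)) = 1/((16 + (-462 + 159))/(-893 + (-462 + 159)) + (-10 - 707)²) = 1/((16 - 303)/(-893 - 303) + (-717)²) = 1/(-287/(-1196) + 514089) = 1/(-1/1196*(-287) + 514089) = 1/(287/1196 + 514089) = 1/(614850731/1196) = 1196/614850731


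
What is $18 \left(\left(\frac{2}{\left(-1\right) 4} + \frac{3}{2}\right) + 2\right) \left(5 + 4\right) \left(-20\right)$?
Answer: $-9720$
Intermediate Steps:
$18 \left(\left(\frac{2}{\left(-1\right) 4} + \frac{3}{2}\right) + 2\right) \left(5 + 4\right) \left(-20\right) = 18 \left(\left(\frac{2}{-4} + 3 \cdot \frac{1}{2}\right) + 2\right) 9 \left(-20\right) = 18 \left(\left(2 \left(- \frac{1}{4}\right) + \frac{3}{2}\right) + 2\right) 9 \left(-20\right) = 18 \left(\left(- \frac{1}{2} + \frac{3}{2}\right) + 2\right) 9 \left(-20\right) = 18 \left(1 + 2\right) 9 \left(-20\right) = 18 \cdot 3 \cdot 9 \left(-20\right) = 18 \cdot 27 \left(-20\right) = 486 \left(-20\right) = -9720$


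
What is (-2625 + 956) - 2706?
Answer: -4375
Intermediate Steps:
(-2625 + 956) - 2706 = -1669 - 2706 = -4375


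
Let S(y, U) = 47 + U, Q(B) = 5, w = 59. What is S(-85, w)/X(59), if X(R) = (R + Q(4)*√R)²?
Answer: 2226/17051 - 265*√59/17051 ≈ 0.011172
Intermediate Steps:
X(R) = (R + 5*√R)²
S(-85, w)/X(59) = (47 + 59)/((59 + 5*√59)²) = 106/(59 + 5*√59)²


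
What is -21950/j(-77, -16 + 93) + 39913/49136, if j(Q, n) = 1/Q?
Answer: 83047250313/49136 ≈ 1.6902e+6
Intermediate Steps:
-21950/j(-77, -16 + 93) + 39913/49136 = -21950/(1/(-77)) + 39913/49136 = -21950/(-1/77) + 39913*(1/49136) = -21950*(-77) + 39913/49136 = 1690150 + 39913/49136 = 83047250313/49136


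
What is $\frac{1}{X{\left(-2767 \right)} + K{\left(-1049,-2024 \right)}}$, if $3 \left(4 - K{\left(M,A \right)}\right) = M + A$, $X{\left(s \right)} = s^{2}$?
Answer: $\frac{3}{22971952} \approx 1.3059 \cdot 10^{-7}$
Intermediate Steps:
$K{\left(M,A \right)} = 4 - \frac{A}{3} - \frac{M}{3}$ ($K{\left(M,A \right)} = 4 - \frac{M + A}{3} = 4 - \frac{A + M}{3} = 4 - \left(\frac{A}{3} + \frac{M}{3}\right) = 4 - \frac{A}{3} - \frac{M}{3}$)
$\frac{1}{X{\left(-2767 \right)} + K{\left(-1049,-2024 \right)}} = \frac{1}{\left(-2767\right)^{2} - - \frac{3085}{3}} = \frac{1}{7656289 + \left(4 + \frac{2024}{3} + \frac{1049}{3}\right)} = \frac{1}{7656289 + \frac{3085}{3}} = \frac{1}{\frac{22971952}{3}} = \frac{3}{22971952}$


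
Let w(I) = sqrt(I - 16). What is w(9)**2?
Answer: -7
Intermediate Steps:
w(I) = sqrt(-16 + I)
w(9)**2 = (sqrt(-16 + 9))**2 = (sqrt(-7))**2 = (I*sqrt(7))**2 = -7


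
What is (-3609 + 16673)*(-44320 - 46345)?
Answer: -1184447560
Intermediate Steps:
(-3609 + 16673)*(-44320 - 46345) = 13064*(-90665) = -1184447560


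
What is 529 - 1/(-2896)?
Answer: 1531985/2896 ≈ 529.00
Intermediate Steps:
529 - 1/(-2896) = 529 - 1*(-1/2896) = 529 + 1/2896 = 1531985/2896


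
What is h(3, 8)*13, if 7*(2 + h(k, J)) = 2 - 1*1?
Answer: -169/7 ≈ -24.143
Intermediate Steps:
h(k, J) = -13/7 (h(k, J) = -2 + (2 - 1*1)/7 = -2 + (2 - 1)/7 = -2 + (⅐)*1 = -2 + ⅐ = -13/7)
h(3, 8)*13 = -13/7*13 = -169/7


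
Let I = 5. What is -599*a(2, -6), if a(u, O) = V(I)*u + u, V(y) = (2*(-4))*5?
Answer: 46722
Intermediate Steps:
V(y) = -40 (V(y) = -8*5 = -40)
a(u, O) = -39*u (a(u, O) = -40*u + u = -39*u)
-599*a(2, -6) = -(-23361)*2 = -599*(-78) = 46722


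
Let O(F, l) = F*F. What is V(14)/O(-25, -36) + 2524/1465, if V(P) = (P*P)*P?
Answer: 1119492/183125 ≈ 6.1133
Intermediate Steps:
V(P) = P³ (V(P) = P²*P = P³)
O(F, l) = F²
V(14)/O(-25, -36) + 2524/1465 = 14³/((-25)²) + 2524/1465 = 2744/625 + 2524*(1/1465) = 2744*(1/625) + 2524/1465 = 2744/625 + 2524/1465 = 1119492/183125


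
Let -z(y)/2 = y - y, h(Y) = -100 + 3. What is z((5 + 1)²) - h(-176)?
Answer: 97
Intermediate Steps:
h(Y) = -97
z(y) = 0 (z(y) = -2*(y - y) = -2*0 = 0)
z((5 + 1)²) - h(-176) = 0 - 1*(-97) = 0 + 97 = 97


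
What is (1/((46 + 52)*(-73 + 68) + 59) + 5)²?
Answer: 4639716/185761 ≈ 24.977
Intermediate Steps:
(1/((46 + 52)*(-73 + 68) + 59) + 5)² = (1/(98*(-5) + 59) + 5)² = (1/(-490 + 59) + 5)² = (1/(-431) + 5)² = (-1/431 + 5)² = (2154/431)² = 4639716/185761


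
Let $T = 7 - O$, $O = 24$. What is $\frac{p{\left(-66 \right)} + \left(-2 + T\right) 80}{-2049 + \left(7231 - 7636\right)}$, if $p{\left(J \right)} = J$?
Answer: $\frac{793}{1227} \approx 0.64629$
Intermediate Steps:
$T = -17$ ($T = 7 - 24 = -17$)
$\frac{p{\left(-66 \right)} + \left(-2 + T\right) 80}{-2049 + \left(7231 - 7636\right)} = \frac{-66 + \left(-2 - 17\right) 80}{-2049 + \left(7231 - 7636\right)} = \frac{-66 - 1520}{-2049 - 405} = \frac{-66 - 1520}{-2454} = \left(-1586\right) \left(- \frac{1}{2454}\right) = \frac{793}{1227}$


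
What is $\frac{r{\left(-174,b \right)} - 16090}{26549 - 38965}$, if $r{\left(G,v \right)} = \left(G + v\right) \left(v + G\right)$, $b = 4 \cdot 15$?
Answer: $\frac{1547}{6208} \approx 0.24919$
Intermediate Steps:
$b = 60$
$r{\left(G,v \right)} = \left(G + v\right)^{2}$ ($r{\left(G,v \right)} = \left(G + v\right) \left(G + v\right) = \left(G + v\right)^{2}$)
$\frac{r{\left(-174,b \right)} - 16090}{26549 - 38965} = \frac{\left(-174 + 60\right)^{2} - 16090}{26549 - 38965} = \frac{\left(-114\right)^{2} - 16090}{-12416} = \left(12996 - 16090\right) \left(- \frac{1}{12416}\right) = \left(-3094\right) \left(- \frac{1}{12416}\right) = \frac{1547}{6208}$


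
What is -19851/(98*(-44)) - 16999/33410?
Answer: 294961111/72031960 ≈ 4.0949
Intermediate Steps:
-19851/(98*(-44)) - 16999/33410 = -19851/(-4312) - 16999*1/33410 = -19851*(-1/4312) - 16999/33410 = 19851/4312 - 16999/33410 = 294961111/72031960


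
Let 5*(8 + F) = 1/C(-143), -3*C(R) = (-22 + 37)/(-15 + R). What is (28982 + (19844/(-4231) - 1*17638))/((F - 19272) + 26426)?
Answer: 299853875/189134162 ≈ 1.5854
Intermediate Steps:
C(R) = -5/(-15 + R) (C(R) = -(-22 + 37)/(3*(-15 + R)) = -5/(-15 + R))
F = -42/25 (F = -8 + 1/(5*((-5/(-15 - 143)))) = -8 + 1/(5*((-5/(-158)))) = -8 + 1/(5*((-5*(-1/158)))) = -8 + 1/(5*(5/158)) = -8 + (⅕)*(158/5) = -8 + 158/25 = -42/25 ≈ -1.6800)
(28982 + (19844/(-4231) - 1*17638))/((F - 19272) + 26426) = (28982 + (19844/(-4231) - 1*17638))/((-42/25 - 19272) + 26426) = (28982 + (19844*(-1/4231) - 17638))/(-481842/25 + 26426) = (28982 + (-19844/4231 - 17638))/(178808/25) = (28982 - 74646222/4231)*(25/178808) = (47976620/4231)*(25/178808) = 299853875/189134162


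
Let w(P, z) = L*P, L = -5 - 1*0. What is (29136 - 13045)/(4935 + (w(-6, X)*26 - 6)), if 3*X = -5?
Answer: 16091/5709 ≈ 2.8185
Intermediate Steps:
X = -5/3 (X = (1/3)*(-5) = -5/3 ≈ -1.6667)
L = -5 (L = -5 + 0 = -5)
w(P, z) = -5*P
(29136 - 13045)/(4935 + (w(-6, X)*26 - 6)) = (29136 - 13045)/(4935 + (-5*(-6)*26 - 6)) = 16091/(4935 + (30*26 - 6)) = 16091/(4935 + (780 - 6)) = 16091/(4935 + 774) = 16091/5709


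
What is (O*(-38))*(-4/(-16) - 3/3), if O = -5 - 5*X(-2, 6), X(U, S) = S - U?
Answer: -2565/2 ≈ -1282.5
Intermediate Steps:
O = -45 (O = -5 - 5*(6 - 1*(-2)) = -5 - 5*(6 + 2) = -5 - 5*8 = -5 - 40 = -45)
(O*(-38))*(-4/(-16) - 3/3) = (-45*(-38))*(-4/(-16) - 3/3) = 1710*(-4*(-1/16) - 3*⅓) = 1710*(¼ - 1) = 1710*(-¾) = -2565/2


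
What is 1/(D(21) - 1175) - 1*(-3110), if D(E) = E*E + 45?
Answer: 2142789/689 ≈ 3110.0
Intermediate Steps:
D(E) = 45 + E² (D(E) = E² + 45 = 45 + E²)
1/(D(21) - 1175) - 1*(-3110) = 1/((45 + 21²) - 1175) - 1*(-3110) = 1/((45 + 441) - 1175) + 3110 = 1/(486 - 1175) + 3110 = 1/(-689) + 3110 = -1/689 + 3110 = 2142789/689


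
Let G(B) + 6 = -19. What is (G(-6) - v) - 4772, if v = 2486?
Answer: -7283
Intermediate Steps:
G(B) = -25 (G(B) = -6 - 19 = -25)
(G(-6) - v) - 4772 = (-25 - 1*2486) - 4772 = (-25 - 2486) - 4772 = -2511 - 4772 = -7283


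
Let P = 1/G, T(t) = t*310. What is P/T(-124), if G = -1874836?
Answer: 1/72068695840 ≈ 1.3876e-11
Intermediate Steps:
T(t) = 310*t
P = -1/1874836 (P = 1/(-1874836) = -1/1874836 ≈ -5.3338e-7)
P/T(-124) = -1/(1874836*(310*(-124))) = -1/1874836/(-38440) = -1/1874836*(-1/38440) = 1/72068695840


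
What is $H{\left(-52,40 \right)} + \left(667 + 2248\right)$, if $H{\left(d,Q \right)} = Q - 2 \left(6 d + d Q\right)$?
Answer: $7739$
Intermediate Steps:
$H{\left(d,Q \right)} = Q - 12 d - 2 Q d$ ($H{\left(d,Q \right)} = Q - 2 \left(6 d + Q d\right) = Q - \left(12 d + 2 Q d\right) = Q - 12 d - 2 Q d$)
$H{\left(-52,40 \right)} + \left(667 + 2248\right) = \left(40 - -624 - 80 \left(-52\right)\right) + \left(667 + 2248\right) = \left(40 + 624 + 4160\right) + 2915 = 4824 + 2915 = 7739$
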